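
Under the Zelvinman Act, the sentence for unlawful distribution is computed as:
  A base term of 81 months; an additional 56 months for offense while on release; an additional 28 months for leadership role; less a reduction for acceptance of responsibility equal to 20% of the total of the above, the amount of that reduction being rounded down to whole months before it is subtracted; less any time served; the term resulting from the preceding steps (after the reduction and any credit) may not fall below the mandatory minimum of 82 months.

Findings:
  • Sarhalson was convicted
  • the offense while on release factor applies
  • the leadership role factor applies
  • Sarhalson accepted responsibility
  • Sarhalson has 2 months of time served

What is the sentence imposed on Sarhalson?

Offense while on release enhancement: +56 months
Leadership role enhancement: +28 months
Adjusted term: 81 months + 56 months + 28 months = 165 months
Acceptance of responsibility reduction: 20% of 165 months = 33 months (rounded down)
After reduction: 165 − 33 = 132 months
Less time served: 132 months − 2 months = 130 months
Minimum 82 months: 130 months meets the minimum, no increase.

130 months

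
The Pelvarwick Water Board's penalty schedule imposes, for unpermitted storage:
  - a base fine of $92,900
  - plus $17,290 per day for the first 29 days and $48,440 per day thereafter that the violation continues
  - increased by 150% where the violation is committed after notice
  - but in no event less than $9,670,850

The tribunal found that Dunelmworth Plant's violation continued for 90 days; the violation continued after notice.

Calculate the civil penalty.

First 29 days: 29 × $17,290 = $501,410
Remaining days: (90 − 29) × $48,440 = $2,954,840
Per-day component: $501,410 + $2,954,840 = $3,456,250
Base plus per-day: $92,900 + $3,456,250 = $3,549,150
Enhancement: 150% of $3,549,150 = $5,323,725
Enhanced fine: $3,549,150 + $5,323,725 = $8,872,875
Minimum $9,670,850: $8,872,875 is below the minimum → $9,670,850

$9,670,850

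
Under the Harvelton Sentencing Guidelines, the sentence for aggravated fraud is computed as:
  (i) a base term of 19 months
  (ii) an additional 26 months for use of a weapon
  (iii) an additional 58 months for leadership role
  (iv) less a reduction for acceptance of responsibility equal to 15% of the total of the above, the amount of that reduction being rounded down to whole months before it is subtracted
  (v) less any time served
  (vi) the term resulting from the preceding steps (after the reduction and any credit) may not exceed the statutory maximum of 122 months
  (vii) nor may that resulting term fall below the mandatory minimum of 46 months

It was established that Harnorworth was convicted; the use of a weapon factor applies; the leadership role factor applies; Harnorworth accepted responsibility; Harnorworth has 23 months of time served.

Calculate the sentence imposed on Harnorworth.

Sentence: 65 months

Use of a weapon enhancement: +26 months
Leadership role enhancement: +58 months
Adjusted term: 19 months + 26 months + 58 months = 103 months
Acceptance of responsibility reduction: 15% of 103 months = 15 months (rounded down)
After reduction: 103 − 15 = 88 months
Less time served: 88 months − 23 months = 65 months
Cap at 122 months: 65 months is within the cap, no reduction.
Minimum 46 months: 65 months meets the minimum, no increase.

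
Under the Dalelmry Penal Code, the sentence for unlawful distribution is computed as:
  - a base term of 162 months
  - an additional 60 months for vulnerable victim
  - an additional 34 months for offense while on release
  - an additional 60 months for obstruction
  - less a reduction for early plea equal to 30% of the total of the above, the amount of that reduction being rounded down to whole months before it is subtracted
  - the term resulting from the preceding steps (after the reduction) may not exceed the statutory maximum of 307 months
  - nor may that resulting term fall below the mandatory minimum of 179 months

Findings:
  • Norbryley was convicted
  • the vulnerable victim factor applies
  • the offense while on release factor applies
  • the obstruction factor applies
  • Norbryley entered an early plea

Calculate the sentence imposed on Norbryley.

222 months

Vulnerable victim enhancement: +60 months
Offense while on release enhancement: +34 months
Obstruction enhancement: +60 months
Adjusted term: 162 months + 60 months + 34 months + 60 months = 316 months
Early plea reduction: 30% of 316 months = 94 months (rounded down)
After reduction: 316 − 94 = 222 months
Cap at 307 months: 222 months is within the cap, no reduction.
Minimum 179 months: 222 months meets the minimum, no increase.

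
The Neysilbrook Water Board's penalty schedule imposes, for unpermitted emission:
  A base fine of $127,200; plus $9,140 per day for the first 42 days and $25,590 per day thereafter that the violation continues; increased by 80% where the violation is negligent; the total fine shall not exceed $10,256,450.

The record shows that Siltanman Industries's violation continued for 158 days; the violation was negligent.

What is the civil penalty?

First 42 days: 42 × $9,140 = $383,880
Remaining days: (158 − 42) × $25,590 = $2,968,440
Per-day component: $383,880 + $2,968,440 = $3,352,320
Base plus per-day: $127,200 + $3,352,320 = $3,479,520
Enhancement: 80% of $3,479,520 = $2,783,616
Enhanced fine: $3,479,520 + $2,783,616 = $6,263,136
Cap at $10,256,450: $6,263,136 is within the cap, no reduction.

$6,263,136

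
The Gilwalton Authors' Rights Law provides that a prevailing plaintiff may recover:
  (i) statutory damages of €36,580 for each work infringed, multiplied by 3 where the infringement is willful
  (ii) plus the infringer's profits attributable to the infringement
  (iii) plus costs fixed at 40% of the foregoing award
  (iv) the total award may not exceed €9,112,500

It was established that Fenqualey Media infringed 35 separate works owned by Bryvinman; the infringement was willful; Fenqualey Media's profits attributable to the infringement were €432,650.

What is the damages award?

Statutory damages: 35 × €36,580 = €1,280,300
Trebled: 3 × €1,280,300 = €3,840,900
Combined award: €3,840,900 + €432,650 = €4,273,550
Costs: 40% of €4,273,550 = €1,709,420
Award plus costs: €4,273,550 + €1,709,420 = €5,982,970
Cap at €9,112,500: €5,982,970 is within the cap, no reduction.

€5,982,970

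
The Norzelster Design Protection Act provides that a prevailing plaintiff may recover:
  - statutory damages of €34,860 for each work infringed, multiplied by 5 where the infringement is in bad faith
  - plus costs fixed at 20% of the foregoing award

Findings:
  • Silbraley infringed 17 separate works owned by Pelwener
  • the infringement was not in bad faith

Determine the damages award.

€711,144

Statutory damages: 17 × €34,860 = €592,620
Infringement not in bad faith: no ×5 enhancement.
Costs: 20% of €592,620 = €118,524
Award plus costs: €592,620 + €118,524 = €711,144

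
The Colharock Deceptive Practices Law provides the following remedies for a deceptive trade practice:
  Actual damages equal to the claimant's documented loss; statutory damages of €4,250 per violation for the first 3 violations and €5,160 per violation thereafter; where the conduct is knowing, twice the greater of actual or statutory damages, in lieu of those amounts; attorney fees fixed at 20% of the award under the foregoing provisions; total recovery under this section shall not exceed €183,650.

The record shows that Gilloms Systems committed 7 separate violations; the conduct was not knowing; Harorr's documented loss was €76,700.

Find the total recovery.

€132,108

First 3 violations: 3 × €4,250 = €12,750
Remaining violations: (7 − 3) × €5,160 = €20,640
Statutory damages: €12,750 + €20,640 = €33,390
Conduct not knowing: the in-lieu enhancement does not apply.
Actual plus statutory damages: €76,700 + €33,390 = €110,090
Attorney fees: 20% of €110,090 = €22,018
Total before cap: €110,090 + €22,018 = €132,108
Cap at €183,650: €132,108 is within the cap, no reduction.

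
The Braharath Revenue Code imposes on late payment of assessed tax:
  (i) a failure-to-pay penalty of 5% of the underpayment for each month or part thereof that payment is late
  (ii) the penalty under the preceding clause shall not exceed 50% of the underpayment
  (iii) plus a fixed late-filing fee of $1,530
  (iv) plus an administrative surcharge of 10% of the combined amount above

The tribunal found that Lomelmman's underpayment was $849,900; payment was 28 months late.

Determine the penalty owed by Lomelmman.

$469,128

Accrued rate: 5% × 28 = 140%, capped at 50% → 50%
Failure-to-pay penalty: 50% of $849,900 = $424,950
Penalty before surcharge: $424,950 + $1,530 = $426,480
Administrative surcharge: 10% of $426,480 = $42,648
Total penalty: $426,480 + $42,648 = $469,128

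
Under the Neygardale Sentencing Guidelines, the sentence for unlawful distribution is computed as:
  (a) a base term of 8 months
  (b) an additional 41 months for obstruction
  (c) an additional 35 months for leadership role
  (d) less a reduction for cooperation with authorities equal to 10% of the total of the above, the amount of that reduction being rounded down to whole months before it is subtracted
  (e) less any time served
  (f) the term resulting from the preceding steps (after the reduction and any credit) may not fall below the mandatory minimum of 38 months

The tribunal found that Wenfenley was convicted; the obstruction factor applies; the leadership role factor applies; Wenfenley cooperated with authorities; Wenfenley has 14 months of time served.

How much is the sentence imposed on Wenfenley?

Obstruction enhancement: +41 months
Leadership role enhancement: +35 months
Adjusted term: 8 months + 41 months + 35 months = 84 months
Cooperation with authorities reduction: 10% of 84 months = 8 months (rounded down)
After reduction: 84 − 8 = 76 months
Less time served: 76 months − 14 months = 62 months
Minimum 38 months: 62 months meets the minimum, no increase.

Sentence: 62 months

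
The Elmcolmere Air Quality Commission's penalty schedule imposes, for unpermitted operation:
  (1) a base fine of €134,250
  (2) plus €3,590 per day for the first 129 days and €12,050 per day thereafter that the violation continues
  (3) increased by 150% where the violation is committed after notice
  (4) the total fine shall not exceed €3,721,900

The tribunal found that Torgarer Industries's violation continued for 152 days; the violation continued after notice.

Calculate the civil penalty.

First 129 days: 129 × €3,590 = €463,110
Remaining days: (152 − 129) × €12,050 = €277,150
Per-day component: €463,110 + €277,150 = €740,260
Base plus per-day: €134,250 + €740,260 = €874,510
Enhancement: 150% of €874,510 = €1,311,765
Enhanced fine: €874,510 + €1,311,765 = €2,186,275
Cap at €3,721,900: €2,186,275 is within the cap, no reduction.

€2,186,275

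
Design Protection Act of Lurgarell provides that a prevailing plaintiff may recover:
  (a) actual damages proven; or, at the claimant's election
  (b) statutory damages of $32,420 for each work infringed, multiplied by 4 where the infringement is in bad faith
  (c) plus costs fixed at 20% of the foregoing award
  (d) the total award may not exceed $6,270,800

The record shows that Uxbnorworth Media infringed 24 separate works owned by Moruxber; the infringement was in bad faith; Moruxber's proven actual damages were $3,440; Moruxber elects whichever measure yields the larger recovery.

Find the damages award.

$3,734,784

Statutory damages: 24 × $32,420 = $778,080
Multiplied by 4: 4 × $778,080 = $3,112,320
Greater of actual damages ($3,440) or enhanced statutory damages ($3,112,320): $3,112,320
Costs: 20% of $3,112,320 = $622,464
Award plus costs: $3,112,320 + $622,464 = $3,734,784
Cap at $6,270,800: $3,734,784 is within the cap, no reduction.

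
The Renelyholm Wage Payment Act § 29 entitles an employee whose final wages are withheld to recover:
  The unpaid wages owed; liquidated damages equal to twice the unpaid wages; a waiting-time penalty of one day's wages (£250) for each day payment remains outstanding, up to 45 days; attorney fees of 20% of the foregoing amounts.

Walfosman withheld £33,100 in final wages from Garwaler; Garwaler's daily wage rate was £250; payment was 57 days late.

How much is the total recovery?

Doubled: 2 × £33,100 = £66,200
Penalty days: min(57, 45) = 45
Waiting-time penalty: 45 × £250 = £11,250
Subtotal: £33,100 + £66,200 + £11,250 = £110,550
Attorney fees: 20% of £110,550 = £22,110
Total award: £110,550 + £22,110 = £132,660

£132,660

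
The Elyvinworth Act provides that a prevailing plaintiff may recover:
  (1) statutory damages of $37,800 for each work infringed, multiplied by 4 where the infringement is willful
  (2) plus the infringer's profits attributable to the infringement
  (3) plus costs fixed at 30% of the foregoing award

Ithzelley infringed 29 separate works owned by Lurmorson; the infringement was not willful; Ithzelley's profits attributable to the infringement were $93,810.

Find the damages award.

$1,547,013

Statutory damages: 29 × $37,800 = $1,096,200
Infringement not willful: no ×4 enhancement.
Combined award: $1,096,200 + $93,810 = $1,190,010
Costs: 30% of $1,190,010 = $357,003
Award plus costs: $1,190,010 + $357,003 = $1,547,013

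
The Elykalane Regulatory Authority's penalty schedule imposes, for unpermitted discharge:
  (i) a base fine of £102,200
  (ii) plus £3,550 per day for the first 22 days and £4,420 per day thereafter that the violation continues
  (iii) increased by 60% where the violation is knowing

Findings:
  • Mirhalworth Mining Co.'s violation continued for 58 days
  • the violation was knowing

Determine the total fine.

First 22 days: 22 × £3,550 = £78,100
Remaining days: (58 − 22) × £4,420 = £159,120
Per-day component: £78,100 + £159,120 = £237,220
Base plus per-day: £102,200 + £237,220 = £339,420
Enhancement: 60% of £339,420 = £203,652
Enhanced fine: £339,420 + £203,652 = £543,072

£543,072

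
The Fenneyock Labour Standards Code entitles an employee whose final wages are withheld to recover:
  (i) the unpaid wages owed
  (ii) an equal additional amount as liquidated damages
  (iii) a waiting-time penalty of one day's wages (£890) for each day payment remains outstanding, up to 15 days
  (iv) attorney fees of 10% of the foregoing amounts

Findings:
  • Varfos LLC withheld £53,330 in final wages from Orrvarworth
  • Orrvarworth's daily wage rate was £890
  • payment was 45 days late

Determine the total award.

Total award: £132,011

Liquidated damages (equal amount): £53,330
Penalty days: min(45, 15) = 15
Waiting-time penalty: 15 × £890 = £13,350
Subtotal: £53,330 + £53,330 + £13,350 = £120,010
Attorney fees: 10% of £120,010 = £12,001
Total award: £120,010 + £12,001 = £132,011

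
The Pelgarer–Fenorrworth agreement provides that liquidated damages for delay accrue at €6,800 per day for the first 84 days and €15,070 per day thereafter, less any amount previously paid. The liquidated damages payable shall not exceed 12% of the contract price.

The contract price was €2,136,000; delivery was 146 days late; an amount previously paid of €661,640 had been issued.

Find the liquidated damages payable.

First 84 days: 84 × €6,800 = €571,200
Remaining days: (146 − 84) × €15,070 = €934,340
Accrued per-day damages: €571,200 + €934,340 = €1,505,540
Less amount previously paid: €1,505,540 − €661,640 = €843,900
Cap: 12% of €2,136,000 = €256,320
Cap at €256,320: €843,900 exceeds the cap → €256,320

€256,320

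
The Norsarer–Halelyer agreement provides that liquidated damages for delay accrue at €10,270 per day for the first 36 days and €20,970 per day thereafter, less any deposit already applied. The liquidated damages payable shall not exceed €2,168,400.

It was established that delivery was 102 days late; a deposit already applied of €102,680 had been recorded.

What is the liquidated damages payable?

€1,651,060

First 36 days: 36 × €10,270 = €369,720
Remaining days: (102 − 36) × €20,970 = €1,384,020
Accrued per-day damages: €369,720 + €1,384,020 = €1,753,740
Less deposit already applied: €1,753,740 − €102,680 = €1,651,060
Cap at €2,168,400: €1,651,060 is within the cap, no reduction.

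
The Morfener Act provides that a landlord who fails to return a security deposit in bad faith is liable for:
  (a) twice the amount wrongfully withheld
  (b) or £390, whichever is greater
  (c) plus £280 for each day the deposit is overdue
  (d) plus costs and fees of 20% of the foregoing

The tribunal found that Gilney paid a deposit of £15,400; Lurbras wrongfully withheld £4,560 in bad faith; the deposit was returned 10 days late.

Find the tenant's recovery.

Doubled: 2 × £4,560 = £9,120
Minimum £390: £9,120 meets the minimum, no increase.
Late-return penalty: 10 × £280 = £2,800
Damages plus late penalty: £9,120 + £2,800 = £11,920
Costs and fees: 20% of £11,920 = £2,384
Total recovery: £11,920 + £2,384 = £14,304

£14,304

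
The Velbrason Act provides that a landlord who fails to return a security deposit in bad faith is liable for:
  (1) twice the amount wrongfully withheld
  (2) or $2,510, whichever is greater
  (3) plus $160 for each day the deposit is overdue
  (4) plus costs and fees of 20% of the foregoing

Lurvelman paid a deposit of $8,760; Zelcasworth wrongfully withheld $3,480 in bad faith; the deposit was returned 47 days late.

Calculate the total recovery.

Doubled: 2 × $3,480 = $6,960
Minimum $2,510: $6,960 meets the minimum, no increase.
Late-return penalty: 47 × $160 = $7,520
Damages plus late penalty: $6,960 + $7,520 = $14,480
Costs and fees: 20% of $14,480 = $2,896
Total recovery: $14,480 + $2,896 = $17,376

$17,376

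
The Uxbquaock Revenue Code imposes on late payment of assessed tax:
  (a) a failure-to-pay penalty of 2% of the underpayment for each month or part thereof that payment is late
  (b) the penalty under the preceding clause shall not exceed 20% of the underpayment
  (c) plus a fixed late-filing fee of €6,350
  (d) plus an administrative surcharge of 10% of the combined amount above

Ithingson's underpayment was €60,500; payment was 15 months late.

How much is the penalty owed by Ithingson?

Accrued rate: 2% × 15 = 30%, capped at 20% → 20%
Failure-to-pay penalty: 20% of €60,500 = €12,100
Penalty before surcharge: €12,100 + €6,350 = €18,450
Administrative surcharge: 10% of €18,450 = €1,845
Total penalty: €18,450 + €1,845 = €20,295

€20,295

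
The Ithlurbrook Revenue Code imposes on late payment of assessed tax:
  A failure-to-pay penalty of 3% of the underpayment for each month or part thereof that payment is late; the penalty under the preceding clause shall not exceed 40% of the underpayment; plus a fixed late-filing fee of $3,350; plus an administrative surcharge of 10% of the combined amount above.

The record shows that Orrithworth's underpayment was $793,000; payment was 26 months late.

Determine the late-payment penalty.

$352,605

Accrued rate: 3% × 26 = 78%, capped at 40% → 40%
Failure-to-pay penalty: 40% of $793,000 = $317,200
Penalty before surcharge: $317,200 + $3,350 = $320,550
Administrative surcharge: 10% of $320,550 = $32,055
Total penalty: $320,550 + $32,055 = $352,605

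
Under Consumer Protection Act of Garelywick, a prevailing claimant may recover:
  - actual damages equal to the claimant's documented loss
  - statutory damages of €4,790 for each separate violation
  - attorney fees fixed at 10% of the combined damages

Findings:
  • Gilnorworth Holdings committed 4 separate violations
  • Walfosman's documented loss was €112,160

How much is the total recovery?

€144,452

Statutory damages: 4 × €4,790 = €19,160
Combined damages: €112,160 + €19,160 = €131,320
Attorney fees: 10% of €131,320 = €13,132
Total recovery: €131,320 + €13,132 = €144,452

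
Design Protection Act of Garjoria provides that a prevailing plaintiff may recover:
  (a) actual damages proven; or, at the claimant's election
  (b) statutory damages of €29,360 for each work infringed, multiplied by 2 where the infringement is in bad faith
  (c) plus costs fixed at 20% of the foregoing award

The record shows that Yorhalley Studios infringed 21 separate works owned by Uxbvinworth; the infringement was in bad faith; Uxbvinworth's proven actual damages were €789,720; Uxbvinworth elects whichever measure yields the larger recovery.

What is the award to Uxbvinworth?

Statutory damages: 21 × €29,360 = €616,560
Doubled: 2 × €616,560 = €1,233,120
Greater of actual damages (€789,720) or enhanced statutory damages (€1,233,120): €1,233,120
Costs: 20% of €1,233,120 = €246,624
Award plus costs: €1,233,120 + €246,624 = €1,479,744

€1,479,744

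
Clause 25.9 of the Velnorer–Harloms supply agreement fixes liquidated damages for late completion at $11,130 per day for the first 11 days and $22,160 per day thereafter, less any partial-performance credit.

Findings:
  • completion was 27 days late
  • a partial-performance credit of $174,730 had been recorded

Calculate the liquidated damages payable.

First 11 days: 11 × $11,130 = $122,430
Remaining days: (27 − 11) × $22,160 = $354,560
Accrued per-day damages: $122,430 + $354,560 = $476,990
Less partial-performance credit: $476,990 − $174,730 = $302,260

$302,260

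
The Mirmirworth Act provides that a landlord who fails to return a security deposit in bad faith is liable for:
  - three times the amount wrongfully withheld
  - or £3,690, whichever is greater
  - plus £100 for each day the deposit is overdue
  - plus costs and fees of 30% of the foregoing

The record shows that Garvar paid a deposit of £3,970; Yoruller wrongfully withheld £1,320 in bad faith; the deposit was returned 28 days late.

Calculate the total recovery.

Trebled: 3 × £1,320 = £3,960
Minimum £3,690: £3,960 meets the minimum, no increase.
Late-return penalty: 28 × £100 = £2,800
Damages plus late penalty: £3,960 + £2,800 = £6,760
Costs and fees: 30% of £6,760 = £2,028
Total recovery: £6,760 + £2,028 = £8,788

Recovery: £8,788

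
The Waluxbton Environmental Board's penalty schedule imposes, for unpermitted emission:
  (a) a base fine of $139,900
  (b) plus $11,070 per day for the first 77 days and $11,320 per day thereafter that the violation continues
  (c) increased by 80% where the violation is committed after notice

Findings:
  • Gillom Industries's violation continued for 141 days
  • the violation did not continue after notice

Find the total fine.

$1,716,770

First 77 days: 77 × $11,070 = $852,390
Remaining days: (141 − 77) × $11,320 = $724,480
Per-day component: $852,390 + $724,480 = $1,576,870
Base plus per-day: $139,900 + $1,576,870 = $1,716,770
The violation did not continue after notice: no 80% increase.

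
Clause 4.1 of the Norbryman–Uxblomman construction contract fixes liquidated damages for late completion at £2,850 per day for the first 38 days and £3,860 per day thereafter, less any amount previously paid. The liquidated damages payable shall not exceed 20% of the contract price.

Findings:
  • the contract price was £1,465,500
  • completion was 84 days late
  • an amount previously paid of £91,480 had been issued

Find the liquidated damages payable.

First 38 days: 38 × £2,850 = £108,300
Remaining days: (84 − 38) × £3,860 = £177,560
Accrued per-day damages: £108,300 + £177,560 = £285,860
Less amount previously paid: £285,860 − £91,480 = £194,380
Cap: 20% of £1,465,500 = £293,100
Cap at £293,100: £194,380 is within the cap, no reduction.

£194,380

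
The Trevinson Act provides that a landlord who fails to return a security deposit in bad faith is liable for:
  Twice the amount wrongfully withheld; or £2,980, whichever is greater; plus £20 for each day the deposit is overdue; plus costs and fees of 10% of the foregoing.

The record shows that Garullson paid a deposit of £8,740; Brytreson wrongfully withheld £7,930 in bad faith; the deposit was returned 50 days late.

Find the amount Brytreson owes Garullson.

Doubled: 2 × £7,930 = £15,860
Minimum £2,980: £15,860 meets the minimum, no increase.
Late-return penalty: 50 × £20 = £1,000
Damages plus late penalty: £15,860 + £1,000 = £16,860
Costs and fees: 10% of £16,860 = £1,686
Total recovery: £16,860 + £1,686 = £18,546

£18,546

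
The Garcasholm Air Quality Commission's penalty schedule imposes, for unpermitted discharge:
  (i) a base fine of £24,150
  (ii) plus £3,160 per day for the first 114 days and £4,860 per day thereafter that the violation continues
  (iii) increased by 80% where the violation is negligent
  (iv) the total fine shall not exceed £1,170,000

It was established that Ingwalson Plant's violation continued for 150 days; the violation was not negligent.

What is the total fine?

First 114 days: 114 × £3,160 = £360,240
Remaining days: (150 − 114) × £4,860 = £174,960
Per-day component: £360,240 + £174,960 = £535,200
Base plus per-day: £24,150 + £535,200 = £559,350
The violation was not negligent: no 80% increase.
Cap at £1,170,000: £559,350 is within the cap, no reduction.

£559,350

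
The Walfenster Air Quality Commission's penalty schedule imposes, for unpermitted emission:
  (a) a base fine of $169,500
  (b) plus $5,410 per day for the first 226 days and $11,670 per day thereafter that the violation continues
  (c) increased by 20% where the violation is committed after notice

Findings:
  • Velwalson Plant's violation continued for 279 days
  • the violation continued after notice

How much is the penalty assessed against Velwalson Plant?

$2,412,804

First 226 days: 226 × $5,410 = $1,222,660
Remaining days: (279 − 226) × $11,670 = $618,510
Per-day component: $1,222,660 + $618,510 = $1,841,170
Base plus per-day: $169,500 + $1,841,170 = $2,010,670
Enhancement: 20% of $2,010,670 = $402,134
Enhanced fine: $2,010,670 + $402,134 = $2,412,804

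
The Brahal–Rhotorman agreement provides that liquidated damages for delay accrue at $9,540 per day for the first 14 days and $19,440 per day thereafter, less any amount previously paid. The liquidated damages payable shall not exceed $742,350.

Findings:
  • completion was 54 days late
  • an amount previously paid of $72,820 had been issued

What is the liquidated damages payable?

First 14 days: 14 × $9,540 = $133,560
Remaining days: (54 − 14) × $19,440 = $777,600
Accrued per-day damages: $133,560 + $777,600 = $911,160
Less amount previously paid: $911,160 − $72,820 = $838,340
Cap at $742,350: $838,340 exceeds the cap → $742,350

$742,350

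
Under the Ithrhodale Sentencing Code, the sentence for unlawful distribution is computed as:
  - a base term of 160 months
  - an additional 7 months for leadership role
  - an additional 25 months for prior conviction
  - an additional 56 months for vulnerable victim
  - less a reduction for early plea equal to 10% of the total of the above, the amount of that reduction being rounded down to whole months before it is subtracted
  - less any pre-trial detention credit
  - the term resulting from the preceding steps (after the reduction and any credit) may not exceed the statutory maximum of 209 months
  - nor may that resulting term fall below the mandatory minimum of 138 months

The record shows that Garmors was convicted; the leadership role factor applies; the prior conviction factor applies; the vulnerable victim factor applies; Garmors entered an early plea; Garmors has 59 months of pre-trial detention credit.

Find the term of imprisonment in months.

165 months

Leadership role enhancement: +7 months
Prior conviction enhancement: +25 months
Vulnerable victim enhancement: +56 months
Adjusted term: 160 months + 7 months + 25 months + 56 months = 248 months
Early plea reduction: 10% of 248 months = 24 months (rounded down)
After reduction: 248 − 24 = 224 months
Less pre-trial detention credit: 224 months − 59 months = 165 months
Cap at 209 months: 165 months is within the cap, no reduction.
Minimum 138 months: 165 months meets the minimum, no increase.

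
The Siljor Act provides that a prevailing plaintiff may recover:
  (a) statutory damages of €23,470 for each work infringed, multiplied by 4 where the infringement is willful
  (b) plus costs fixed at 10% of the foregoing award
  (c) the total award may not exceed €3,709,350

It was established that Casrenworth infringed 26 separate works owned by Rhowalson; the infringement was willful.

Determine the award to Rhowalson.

€2,684,968

Statutory damages: 26 × €23,470 = €610,220
Multiplied by 4: 4 × €610,220 = €2,440,880
Costs: 10% of €2,440,880 = €244,088
Award plus costs: €2,440,880 + €244,088 = €2,684,968
Cap at €3,709,350: €2,684,968 is within the cap, no reduction.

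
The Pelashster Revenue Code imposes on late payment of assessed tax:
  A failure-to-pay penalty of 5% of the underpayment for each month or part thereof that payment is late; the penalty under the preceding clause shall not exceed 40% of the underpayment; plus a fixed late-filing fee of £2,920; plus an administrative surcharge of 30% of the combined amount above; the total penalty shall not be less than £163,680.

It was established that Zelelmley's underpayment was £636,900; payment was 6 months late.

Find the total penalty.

Accrued rate: 5% × 6 = 30%, capped at 40% → 30%
Failure-to-pay penalty: 30% of £636,900 = £191,070
Penalty before surcharge: £191,070 + £2,920 = £193,990
Administrative surcharge: 30% of £193,990 = £58,197
Total penalty: £193,990 + £58,197 = £252,187
Minimum £163,680: £252,187 meets the minimum, no increase.

£252,187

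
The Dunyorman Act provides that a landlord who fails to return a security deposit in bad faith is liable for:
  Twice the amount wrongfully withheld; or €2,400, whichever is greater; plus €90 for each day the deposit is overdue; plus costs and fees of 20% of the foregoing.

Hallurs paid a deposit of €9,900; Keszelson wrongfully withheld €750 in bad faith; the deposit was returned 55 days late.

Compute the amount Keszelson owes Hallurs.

Doubled: 2 × €750 = €1,500
Minimum €2,400: €1,500 is below the minimum → €2,400
Late-return penalty: 55 × €90 = €4,950
Damages plus late penalty: €2,400 + €4,950 = €7,350
Costs and fees: 20% of €7,350 = €1,470
Total recovery: €7,350 + €1,470 = €8,820

€8,820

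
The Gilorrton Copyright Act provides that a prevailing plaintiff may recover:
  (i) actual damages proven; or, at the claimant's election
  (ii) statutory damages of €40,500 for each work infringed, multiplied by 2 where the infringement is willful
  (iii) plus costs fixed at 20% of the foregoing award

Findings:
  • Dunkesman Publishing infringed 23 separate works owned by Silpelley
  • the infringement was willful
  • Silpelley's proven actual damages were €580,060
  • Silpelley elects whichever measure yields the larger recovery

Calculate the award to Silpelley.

Statutory damages: 23 × €40,500 = €931,500
Doubled: 2 × €931,500 = €1,863,000
Greater of actual damages (€580,060) or enhanced statutory damages (€1,863,000): €1,863,000
Costs: 20% of €1,863,000 = €372,600
Award plus costs: €1,863,000 + €372,600 = €2,235,600

€2,235,600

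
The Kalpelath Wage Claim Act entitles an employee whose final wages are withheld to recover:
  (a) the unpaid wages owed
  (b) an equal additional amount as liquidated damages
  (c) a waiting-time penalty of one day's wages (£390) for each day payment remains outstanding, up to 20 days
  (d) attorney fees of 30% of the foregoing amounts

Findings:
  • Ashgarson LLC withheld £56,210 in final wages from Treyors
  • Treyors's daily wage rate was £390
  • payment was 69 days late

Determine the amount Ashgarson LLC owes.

Liquidated damages (equal amount): £56,210
Penalty days: min(69, 20) = 20
Waiting-time penalty: 20 × £390 = £7,800
Subtotal: £56,210 + £56,210 + £7,800 = £120,220
Attorney fees: 30% of £120,220 = £36,066
Total award: £120,220 + £36,066 = £156,286

£156,286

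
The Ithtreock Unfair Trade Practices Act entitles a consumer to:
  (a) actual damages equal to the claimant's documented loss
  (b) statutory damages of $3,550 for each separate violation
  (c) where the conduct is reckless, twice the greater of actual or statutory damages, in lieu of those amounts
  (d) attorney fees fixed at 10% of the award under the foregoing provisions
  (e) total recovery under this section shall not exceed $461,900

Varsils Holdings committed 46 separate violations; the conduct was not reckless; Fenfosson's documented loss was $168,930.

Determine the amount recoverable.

Statutory damages: 46 × $3,550 = $163,300
Conduct not reckless: the in-lieu enhancement does not apply.
Actual plus statutory damages: $168,930 + $163,300 = $332,230
Attorney fees: 10% of $332,230 = $33,223
Total before cap: $332,230 + $33,223 = $365,453
Cap at $461,900: $365,453 is within the cap, no reduction.

$365,453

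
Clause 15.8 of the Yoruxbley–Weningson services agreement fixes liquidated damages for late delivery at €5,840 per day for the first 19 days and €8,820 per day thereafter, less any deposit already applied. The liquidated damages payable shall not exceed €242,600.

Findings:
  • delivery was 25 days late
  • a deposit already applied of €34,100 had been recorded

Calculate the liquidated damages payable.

€129,780

First 19 days: 19 × €5,840 = €110,960
Remaining days: (25 − 19) × €8,820 = €52,920
Accrued per-day damages: €110,960 + €52,920 = €163,880
Less deposit already applied: €163,880 − €34,100 = €129,780
Cap at €242,600: €129,780 is within the cap, no reduction.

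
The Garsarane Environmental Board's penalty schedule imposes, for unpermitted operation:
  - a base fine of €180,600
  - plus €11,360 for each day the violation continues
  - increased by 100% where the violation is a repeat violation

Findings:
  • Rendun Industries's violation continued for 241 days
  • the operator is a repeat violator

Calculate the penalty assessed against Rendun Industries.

Per-day component: 241 × €11,360 = €2,737,760
Base plus per-day: €180,600 + €2,737,760 = €2,918,360
Enhancement: 100% of €2,918,360 = €2,918,360
Enhanced fine: €2,918,360 + €2,918,360 = €5,836,720

Civil penalty: €5,836,720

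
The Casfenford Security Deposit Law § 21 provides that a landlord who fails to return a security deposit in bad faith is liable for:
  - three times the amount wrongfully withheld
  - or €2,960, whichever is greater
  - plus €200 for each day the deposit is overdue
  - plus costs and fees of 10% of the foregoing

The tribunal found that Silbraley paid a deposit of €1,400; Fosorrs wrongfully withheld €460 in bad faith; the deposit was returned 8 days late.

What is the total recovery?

Trebled: 3 × €460 = €1,380
Minimum €2,960: €1,380 is below the minimum → €2,960
Late-return penalty: 8 × €200 = €1,600
Damages plus late penalty: €2,960 + €1,600 = €4,560
Costs and fees: 10% of €4,560 = €456
Total recovery: €4,560 + €456 = €5,016

€5,016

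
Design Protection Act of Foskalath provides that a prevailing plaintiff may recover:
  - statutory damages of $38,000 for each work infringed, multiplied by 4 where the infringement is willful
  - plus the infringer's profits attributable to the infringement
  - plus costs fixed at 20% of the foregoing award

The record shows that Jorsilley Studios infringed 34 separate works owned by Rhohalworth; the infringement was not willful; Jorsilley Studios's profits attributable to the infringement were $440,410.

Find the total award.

Statutory damages: 34 × $38,000 = $1,292,000
Infringement not willful: no ×4 enhancement.
Combined award: $1,292,000 + $440,410 = $1,732,410
Costs: 20% of $1,732,410 = $346,482
Award plus costs: $1,732,410 + $346,482 = $2,078,892

$2,078,892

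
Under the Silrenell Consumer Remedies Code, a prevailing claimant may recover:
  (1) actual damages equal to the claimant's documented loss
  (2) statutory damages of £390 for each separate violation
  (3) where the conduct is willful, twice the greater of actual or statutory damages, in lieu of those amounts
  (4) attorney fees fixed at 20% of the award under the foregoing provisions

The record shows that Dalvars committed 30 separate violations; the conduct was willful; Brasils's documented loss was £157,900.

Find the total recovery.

Statutory damages: 30 × £390 = £11,700
Greater of actual damages (£157,900) or statutory damages (£11,700): £157,900
Doubled: 2 × £157,900 = £315,800
Attorney fees: 20% of £315,800 = £63,160
Total recovery: £315,800 + £63,160 = £378,960

Total recovery: £378,960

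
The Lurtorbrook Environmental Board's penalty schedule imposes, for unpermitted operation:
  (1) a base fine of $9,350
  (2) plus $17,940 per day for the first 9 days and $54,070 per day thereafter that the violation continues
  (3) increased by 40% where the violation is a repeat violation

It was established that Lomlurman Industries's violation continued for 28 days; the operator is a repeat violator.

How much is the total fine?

$1,677,396

First 9 days: 9 × $17,940 = $161,460
Remaining days: (28 − 9) × $54,070 = $1,027,330
Per-day component: $161,460 + $1,027,330 = $1,188,790
Base plus per-day: $9,350 + $1,188,790 = $1,198,140
Enhancement: 40% of $1,198,140 = $479,256
Enhanced fine: $1,198,140 + $479,256 = $1,677,396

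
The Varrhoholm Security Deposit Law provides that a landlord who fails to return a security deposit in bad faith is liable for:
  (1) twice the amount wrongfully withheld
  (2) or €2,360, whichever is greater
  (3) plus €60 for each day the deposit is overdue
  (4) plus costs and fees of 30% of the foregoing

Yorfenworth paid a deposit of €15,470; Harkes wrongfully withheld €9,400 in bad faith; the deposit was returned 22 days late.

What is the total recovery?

Doubled: 2 × €9,400 = €18,800
Minimum €2,360: €18,800 meets the minimum, no increase.
Late-return penalty: 22 × €60 = €1,320
Damages plus late penalty: €18,800 + €1,320 = €20,120
Costs and fees: 30% of €20,120 = €6,036
Total recovery: €20,120 + €6,036 = €26,156

€26,156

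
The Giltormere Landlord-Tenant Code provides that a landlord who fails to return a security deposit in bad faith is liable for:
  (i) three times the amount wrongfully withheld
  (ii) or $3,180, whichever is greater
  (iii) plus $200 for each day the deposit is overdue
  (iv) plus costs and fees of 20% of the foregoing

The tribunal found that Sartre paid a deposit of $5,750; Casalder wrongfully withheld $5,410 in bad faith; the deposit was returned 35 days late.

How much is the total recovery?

$27,876

Trebled: 3 × $5,410 = $16,230
Minimum $3,180: $16,230 meets the minimum, no increase.
Late-return penalty: 35 × $200 = $7,000
Damages plus late penalty: $16,230 + $7,000 = $23,230
Costs and fees: 20% of $23,230 = $4,646
Total recovery: $23,230 + $4,646 = $27,876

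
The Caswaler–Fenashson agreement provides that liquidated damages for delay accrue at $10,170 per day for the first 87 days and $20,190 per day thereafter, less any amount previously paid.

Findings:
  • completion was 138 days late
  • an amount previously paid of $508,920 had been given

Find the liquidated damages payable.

First 87 days: 87 × $10,170 = $884,790
Remaining days: (138 − 87) × $20,190 = $1,029,690
Accrued per-day damages: $884,790 + $1,029,690 = $1,914,480
Less amount previously paid: $1,914,480 − $508,920 = $1,405,560

$1,405,560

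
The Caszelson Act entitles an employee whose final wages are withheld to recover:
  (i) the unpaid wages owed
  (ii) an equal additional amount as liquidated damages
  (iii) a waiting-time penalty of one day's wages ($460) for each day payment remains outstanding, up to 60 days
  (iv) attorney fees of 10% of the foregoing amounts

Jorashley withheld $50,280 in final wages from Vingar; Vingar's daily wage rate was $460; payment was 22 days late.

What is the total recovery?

$121,748

Liquidated damages (equal amount): $50,280
Penalty days: min(22, 60) = 22
Waiting-time penalty: 22 × $460 = $10,120
Subtotal: $50,280 + $50,280 + $10,120 = $110,680
Attorney fees: 10% of $110,680 = $11,068
Total award: $110,680 + $11,068 = $121,748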